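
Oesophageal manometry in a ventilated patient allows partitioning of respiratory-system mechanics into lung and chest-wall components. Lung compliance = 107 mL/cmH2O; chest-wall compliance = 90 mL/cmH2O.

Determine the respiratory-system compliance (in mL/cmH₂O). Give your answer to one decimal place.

Lung and chest wall are elastances in series: 1/Crs = 1/CL + 1/Ccw.
1/Crs = 1/107 + 1/90 = 0.02046.
Crs = 48.876 mL/cmH2O.

48.9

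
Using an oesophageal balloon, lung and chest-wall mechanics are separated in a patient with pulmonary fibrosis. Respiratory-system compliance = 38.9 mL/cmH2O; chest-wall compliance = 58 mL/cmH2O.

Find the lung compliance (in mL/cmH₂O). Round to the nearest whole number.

1/CL = 1/Crs − 1/Ccw.
1/CL = 1/38.9 − 1/58 = 0.008466.
CL = 118.12 mL/cmH2O.

118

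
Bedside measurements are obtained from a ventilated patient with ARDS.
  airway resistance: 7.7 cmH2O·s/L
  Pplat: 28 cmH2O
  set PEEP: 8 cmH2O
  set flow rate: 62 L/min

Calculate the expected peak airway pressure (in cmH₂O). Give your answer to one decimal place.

36.0

Flow: 62 L/min ÷ 60 = 1.0333 L/s.
PIP = Pplat + Raw × flow = 28 + 7.7 × 1.0333 = 28 + 7.956 = 35.956 cmH2O.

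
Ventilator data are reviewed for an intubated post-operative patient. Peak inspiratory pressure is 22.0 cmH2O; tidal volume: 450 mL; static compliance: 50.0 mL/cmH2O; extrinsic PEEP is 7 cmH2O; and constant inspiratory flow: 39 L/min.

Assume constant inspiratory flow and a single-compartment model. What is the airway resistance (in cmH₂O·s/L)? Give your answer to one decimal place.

Flow: 39 L/min ÷ 60 = 0.65 L/s.
Equation of motion (constant flow): PIP = Vt/C + R·V̇ + PEEP.
R·V̇ = PIP − Vt/C − PEEP = 22.0 − 450/50.0 − 7 = 22.0 − 9.0 − 7 = 6.0 cmH2O.
R = 6.0 / 0.65 = 9.231 cmH2O·s/L.

9.2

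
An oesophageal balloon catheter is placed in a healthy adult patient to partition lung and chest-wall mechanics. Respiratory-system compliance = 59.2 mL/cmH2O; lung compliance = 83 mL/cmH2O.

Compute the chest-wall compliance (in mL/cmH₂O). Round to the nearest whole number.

206

1/Ccw = 1/Crs − 1/CL.
1/Ccw = 1/59.2 − 1/83 = 0.004844.
Ccw = 206.44 mL/cmH2O.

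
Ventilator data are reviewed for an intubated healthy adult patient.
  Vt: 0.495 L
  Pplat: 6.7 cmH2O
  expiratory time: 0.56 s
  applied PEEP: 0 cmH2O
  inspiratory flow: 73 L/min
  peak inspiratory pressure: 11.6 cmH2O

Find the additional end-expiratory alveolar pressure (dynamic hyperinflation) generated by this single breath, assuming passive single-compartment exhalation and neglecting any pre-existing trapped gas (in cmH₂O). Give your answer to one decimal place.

1.0

Flow: 73 L/min ÷ 60 = 1.2167 L/s.
R = (PIP − Pplat)/V̇ = (11.6 − 6.7) / 1.2167 = 4.9/1.2167 = 4.027 cmH2O·s/L.
C = Vt/(Pplat − PEEP) = 495.0 / (6.7 − 0) = 495.0/6.7 = 73.881 mL/cmH2O.
τ = R × C = 4.027 × 0.07388 L/cmH2O = 0.2975 s.
Fraction remaining = e^(−Te/τ) = e^(−0.56/0.2975) = 0.1522; trapped volume = 495.0 × 0.1522 = 75.339 mL.
Additional alveolar pressure from trapping ≈ V_trapped / C = 75.339 / 73.881 = 1.02 cmH2O.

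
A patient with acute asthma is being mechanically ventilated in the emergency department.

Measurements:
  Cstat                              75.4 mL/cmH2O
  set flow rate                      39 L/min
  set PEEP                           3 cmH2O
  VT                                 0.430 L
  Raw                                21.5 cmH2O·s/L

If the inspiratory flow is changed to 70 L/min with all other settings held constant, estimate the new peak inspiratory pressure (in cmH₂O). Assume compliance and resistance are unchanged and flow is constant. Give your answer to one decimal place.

Flow: 39 L/min ÷ 60 = 0.65 L/s.
New flow: 70 L/min ÷ 60 = 1.1667 L/s.
PIP = Vt/C + R·V̇ + PEEP (constant-flow equation of motion).
Only the resistive term changes: ΔPIP = R × ΔV̇ = 21.5 × (1.1667 − 0.65) = 21.5 × 0.5167 = 11.109 cmH2O.
Original PIP = 430/75.4 + 21.5×0.65 + 3 = 22.678 cmH2O; new PIP = 22.678 + (11.109) = 33.787 cmH2O.

33.8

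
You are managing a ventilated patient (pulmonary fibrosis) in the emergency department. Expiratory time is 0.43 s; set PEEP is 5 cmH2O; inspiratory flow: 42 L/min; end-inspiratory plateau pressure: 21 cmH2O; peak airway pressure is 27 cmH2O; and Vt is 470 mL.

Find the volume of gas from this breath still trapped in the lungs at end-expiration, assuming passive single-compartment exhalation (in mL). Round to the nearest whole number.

85

Flow: 42 L/min ÷ 60 = 0.7 L/s.
R = (PIP − Pplat)/V̇ = (27 − 21) / 0.7 = 6.0/0.7 = 8.571 cmH2O·s/L.
C = Vt/(Pplat − PEEP) = 470.0 / (21 − 5) = 470.0/16.0 = 29.375 mL/cmH2O.
τ = R × C = 8.571 × 0.02938 L/cmH2O = 0.2518 s.
Fraction remaining = e^(−Te/τ) = e^(−0.43/0.2518) = 0.1813.
Trapped volume = 470.0 × 0.1813 = 85.211 mL.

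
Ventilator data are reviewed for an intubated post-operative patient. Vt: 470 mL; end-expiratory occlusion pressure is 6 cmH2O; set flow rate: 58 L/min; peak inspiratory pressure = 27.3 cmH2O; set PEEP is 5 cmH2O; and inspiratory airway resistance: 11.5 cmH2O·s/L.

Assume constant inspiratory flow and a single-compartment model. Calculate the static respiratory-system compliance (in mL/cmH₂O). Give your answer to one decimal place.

46.2

Flow: 58 L/min ÷ 60 = 0.9667 L/s.
Total PEEP = 6 cmH2O (set 5 + intrinsic 1); this is the baseline alveolar pressure.
Equation of motion (constant flow): PIP = Vt/C + R·V̇ + PEEP.
Vt/C = PIP − R·V̇ − PEEP = 27.3 − 11.5×0.9667 − 6 = 27.3 − 11.117 − 6 = 10.183 cmH2O.
C = Vt / 10.183 = 470 / 10.183 = 46.155 mL/cmH2O.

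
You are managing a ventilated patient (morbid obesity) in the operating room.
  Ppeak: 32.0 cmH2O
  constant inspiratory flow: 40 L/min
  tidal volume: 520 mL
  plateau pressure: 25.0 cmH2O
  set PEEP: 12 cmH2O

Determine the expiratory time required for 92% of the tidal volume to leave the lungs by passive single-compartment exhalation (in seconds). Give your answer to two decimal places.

Flow: 40 L/min ÷ 60 = 0.6667 L/s.
R = (PIP − Pplat)/V̇ = (32.0 − 25.0) / 0.6667 = 7.0/0.6667 = 10.499 cmH2O·s/L.
C = Vt/(Pplat − PEEP) = 520.0 / (25.0 − 12) = 520.0/13.0 = 40.0 mL/cmH2O.
τ = R × C = 10.499 × 0.04 L/cmH2O = 0.42 s.
t = −τ·ln(1 − 0.92) = −0.42·ln(0.08) = 1.061 s.

1.06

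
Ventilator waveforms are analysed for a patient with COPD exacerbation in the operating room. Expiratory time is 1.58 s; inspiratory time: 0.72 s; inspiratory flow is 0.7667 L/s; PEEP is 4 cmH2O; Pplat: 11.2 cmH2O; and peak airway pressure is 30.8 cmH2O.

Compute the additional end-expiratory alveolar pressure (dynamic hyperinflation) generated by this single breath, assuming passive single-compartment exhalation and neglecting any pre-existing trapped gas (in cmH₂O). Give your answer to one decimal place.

3.2

Vt = flow × Ti = 0.7667 L/s × 0.72 s × 1000 mL/L = 552.02 mL.
R = (PIP − Pplat)/V̇ = (30.8 − 11.2) / 0.7667 = 19.6/0.7667 = 25.564 cmH2O·s/L.
C = Vt/(Pplat − PEEP) = 552.02 / (11.2 − 4) = 552.02/7.2 = 76.669 mL/cmH2O.
τ = R × C = 25.564 × 0.07667 L/cmH2O = 1.96 s.
Fraction remaining = e^(−Te/τ) = e^(−1.58/1.96) = 0.4466; trapped volume = 552.02 × 0.4466 = 246.53 mL.
Additional alveolar pressure from trapping ≈ V_trapped / C = 246.53 / 76.669 = 3.216 cmH2O.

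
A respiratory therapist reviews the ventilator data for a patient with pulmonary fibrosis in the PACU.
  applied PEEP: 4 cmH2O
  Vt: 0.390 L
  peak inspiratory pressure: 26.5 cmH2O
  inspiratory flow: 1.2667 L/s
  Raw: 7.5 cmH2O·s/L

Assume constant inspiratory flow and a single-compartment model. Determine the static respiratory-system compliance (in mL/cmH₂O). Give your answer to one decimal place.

Equation of motion (constant flow): PIP = Vt/C + R·V̇ + PEEP.
Vt/C = PIP − R·V̇ − PEEP = 26.5 − 7.5×1.2667 − 4 = 26.5 − 9.5 − 4 = 13.0 cmH2O.
C = Vt / 13.0 = 390 / 13.0 = 30.0 mL/cmH2O.

30.0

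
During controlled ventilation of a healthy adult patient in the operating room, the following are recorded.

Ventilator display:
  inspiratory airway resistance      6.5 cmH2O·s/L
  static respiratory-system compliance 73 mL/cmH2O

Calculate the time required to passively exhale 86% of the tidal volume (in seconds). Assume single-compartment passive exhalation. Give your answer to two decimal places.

0.93

τ = R × C = 6.5 × 73 mL/cmH2O = 6.5 × 0.073 L/cmH2O = 0.4745 s.
Exhaled fraction f = 1 − e^(−t/τ) → t = −τ·ln(1 − f) = −0.4745·ln(0.14) = 0.9329 s.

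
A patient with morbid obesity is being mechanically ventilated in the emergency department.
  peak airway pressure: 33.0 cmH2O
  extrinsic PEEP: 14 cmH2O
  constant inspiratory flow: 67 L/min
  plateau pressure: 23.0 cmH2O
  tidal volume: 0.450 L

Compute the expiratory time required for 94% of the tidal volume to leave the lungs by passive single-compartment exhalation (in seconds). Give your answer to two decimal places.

1.26

Flow: 67 L/min ÷ 60 = 1.1167 L/s.
R = (PIP − Pplat)/V̇ = (33.0 − 23.0) / 1.1167 = 10.0/1.1167 = 8.955 cmH2O·s/L.
C = Vt/(Pplat − PEEP) = 450.0 / (23.0 − 14) = 450.0/9.0 = 50.0 mL/cmH2O.
τ = R × C = 8.955 × 0.05 L/cmH2O = 0.4478 s.
t = −τ·ln(1 − 0.94) = −0.4478·ln(0.06) = 1.26 s.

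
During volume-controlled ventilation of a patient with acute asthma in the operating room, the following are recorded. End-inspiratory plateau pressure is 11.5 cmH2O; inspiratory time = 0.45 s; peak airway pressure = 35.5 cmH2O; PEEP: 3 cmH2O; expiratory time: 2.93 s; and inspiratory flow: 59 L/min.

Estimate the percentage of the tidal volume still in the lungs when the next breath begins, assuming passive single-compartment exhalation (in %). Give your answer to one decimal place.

Flow: 59 L/min ÷ 60 = 0.9833 L/s.
Vt = flow × Ti = 0.9833 L/s × 0.45 s × 1000 mL/L = 442.49 mL.
R = (PIP − Pplat)/V̇ = (35.5 − 11.5) / 0.9833 = 24.0/0.9833 = 24.408 cmH2O·s/L.
C = Vt/(Pplat − PEEP) = 442.49 / (11.5 − 3) = 442.49/8.5 = 52.058 mL/cmH2O.
τ = R × C = 24.408 × 0.05206 L/cmH2O = 1.271 s.
Fraction remaining at end-expiration = e^(−Te/τ) = e^(−2.93/1.271) = 0.09973 → 9.973%.

10.0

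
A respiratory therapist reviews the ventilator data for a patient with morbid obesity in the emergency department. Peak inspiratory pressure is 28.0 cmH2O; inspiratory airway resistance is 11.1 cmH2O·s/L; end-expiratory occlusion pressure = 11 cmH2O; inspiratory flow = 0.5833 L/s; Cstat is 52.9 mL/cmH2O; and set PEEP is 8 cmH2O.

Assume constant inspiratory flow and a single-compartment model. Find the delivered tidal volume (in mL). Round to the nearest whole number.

557

Total PEEP = 11 cmH2O (set 8 + intrinsic 3); this is the baseline alveolar pressure.
Equation of motion (constant flow): PIP = Vt/C + R·V̇ + PEEP.
Vt/C = PIP − R·V̇ − PEEP = 28.0 − 6.475 − 11 = 10.525 cmH2O.
Vt = C × 10.525 = 52.9 × 10.525 = 556.77 mL.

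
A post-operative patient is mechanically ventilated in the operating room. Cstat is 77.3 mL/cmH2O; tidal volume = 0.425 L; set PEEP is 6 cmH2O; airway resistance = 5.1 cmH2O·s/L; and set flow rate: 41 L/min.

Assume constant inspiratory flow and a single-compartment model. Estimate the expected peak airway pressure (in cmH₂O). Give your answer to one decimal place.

15.0

Flow: 41 L/min ÷ 60 = 0.6833 L/s.
Equation of motion (constant flow): PIP = Vt/C + R·V̇ + PEEP.
PIP = 425/77.3 + 5.1×0.6833 + 6 = 5.498 + 3.485 + 6 = 14.983 cmH2O.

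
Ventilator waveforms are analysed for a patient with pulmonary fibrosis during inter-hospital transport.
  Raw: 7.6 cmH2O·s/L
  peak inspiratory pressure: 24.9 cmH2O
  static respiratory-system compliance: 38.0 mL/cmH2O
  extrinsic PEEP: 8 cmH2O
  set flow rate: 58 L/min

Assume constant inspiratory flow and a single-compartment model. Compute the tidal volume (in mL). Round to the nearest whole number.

Flow: 58 L/min ÷ 60 = 0.9667 L/s.
Equation of motion (constant flow): PIP = Vt/C + R·V̇ + PEEP.
Vt/C = PIP − R·V̇ − PEEP = 24.9 − 7.347 − 8 = 9.553 cmH2O.
Vt = C × 9.553 = 38.0 × 9.553 = 363.01 mL.

363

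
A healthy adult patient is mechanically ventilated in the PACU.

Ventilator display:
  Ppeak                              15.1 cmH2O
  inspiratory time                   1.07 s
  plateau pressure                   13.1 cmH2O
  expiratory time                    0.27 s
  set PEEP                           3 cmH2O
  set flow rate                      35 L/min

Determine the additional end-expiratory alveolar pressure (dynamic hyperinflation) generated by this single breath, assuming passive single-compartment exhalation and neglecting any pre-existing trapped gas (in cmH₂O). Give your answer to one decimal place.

Flow: 35 L/min ÷ 60 = 0.5833 L/s.
Vt = flow × Ti = 0.5833 L/s × 1.07 s × 1000 mL/L = 624.13 mL.
R = (PIP − Pplat)/V̇ = (15.1 − 13.1) / 0.5833 = 2.0/0.5833 = 3.429 cmH2O·s/L.
C = Vt/(Pplat − PEEP) = 624.13 / (13.1 − 3) = 624.13/10.1 = 61.795 mL/cmH2O.
τ = R × C = 3.429 × 0.0618 L/cmH2O = 0.2119 s.
Fraction remaining = e^(−Te/τ) = e^(−0.27/0.2119) = 0.2797; trapped volume = 624.13 × 0.2797 = 174.57 mL.
Additional alveolar pressure from trapping ≈ V_trapped / C = 174.57 / 61.795 = 2.825 cmH2O.

2.8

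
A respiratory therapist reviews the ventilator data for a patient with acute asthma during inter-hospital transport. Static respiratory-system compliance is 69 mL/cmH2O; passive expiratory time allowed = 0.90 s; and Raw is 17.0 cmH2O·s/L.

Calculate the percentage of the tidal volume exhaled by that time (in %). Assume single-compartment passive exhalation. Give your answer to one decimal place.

53.6

τ = R × C = 17.0 × 69 mL/cmH2O = 17.0 × 0.069 L/cmH2O = 1.173 s.
Passive exhalation: V(t)/V₀ = e^(−t/τ) = e^(−0.90/1.173) = 0.4643.
Fraction exhaled = 1 − 0.4643 = 0.5357 → 53.57%.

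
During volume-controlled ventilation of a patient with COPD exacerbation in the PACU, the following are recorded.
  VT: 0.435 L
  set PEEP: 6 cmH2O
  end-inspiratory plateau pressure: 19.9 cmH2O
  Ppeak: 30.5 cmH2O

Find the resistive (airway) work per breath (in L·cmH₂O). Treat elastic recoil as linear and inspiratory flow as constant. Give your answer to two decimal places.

4.61

With constant inspiratory flow the resistive pressure is constant at PIP − Pplat = 30.5 − 19.9 = 10.6 cmH2O, so resistive work = 10.6 × 0.435 = 4.611 L·cmH2O.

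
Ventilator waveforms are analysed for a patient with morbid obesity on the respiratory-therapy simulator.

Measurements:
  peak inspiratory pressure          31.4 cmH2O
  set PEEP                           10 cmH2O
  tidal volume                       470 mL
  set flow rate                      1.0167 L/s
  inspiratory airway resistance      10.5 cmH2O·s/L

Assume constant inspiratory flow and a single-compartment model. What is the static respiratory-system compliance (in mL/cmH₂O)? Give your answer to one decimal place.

43.8

Equation of motion (constant flow): PIP = Vt/C + R·V̇ + PEEP.
Vt/C = PIP − R·V̇ − PEEP = 31.4 − 10.5×1.0167 − 10 = 31.4 − 10.675 − 10 = 10.725 cmH2O.
C = Vt / 10.725 = 470 / 10.725 = 43.823 mL/cmH2O.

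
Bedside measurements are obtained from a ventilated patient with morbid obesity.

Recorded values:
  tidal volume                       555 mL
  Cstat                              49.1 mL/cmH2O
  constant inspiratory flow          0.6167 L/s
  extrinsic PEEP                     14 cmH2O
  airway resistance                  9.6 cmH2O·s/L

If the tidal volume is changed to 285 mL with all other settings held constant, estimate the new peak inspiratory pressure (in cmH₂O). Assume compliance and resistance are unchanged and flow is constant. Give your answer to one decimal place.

PIP = Vt/C + R·V̇ + PEEP (constant-flow equation of motion).
Only the elastic term changes: ΔPIP = ΔVt / C = (285 − 555) / 49.1 = -5.499 cmH2O.
Original PIP = 555/49.1 + 9.6×0.6167 + 14 = 31.224 cmH2O; new PIP = 31.224 + (-5.499) = 25.725 cmH2O.

25.7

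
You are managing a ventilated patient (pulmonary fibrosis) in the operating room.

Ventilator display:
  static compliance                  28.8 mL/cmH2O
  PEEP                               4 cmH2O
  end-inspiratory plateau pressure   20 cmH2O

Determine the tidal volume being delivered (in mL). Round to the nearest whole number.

Vt = Cstat × (Pplat − PEEP) = 28.8 × (20 − 4) = 28.8 × 16.0 = 460.8 mL.

461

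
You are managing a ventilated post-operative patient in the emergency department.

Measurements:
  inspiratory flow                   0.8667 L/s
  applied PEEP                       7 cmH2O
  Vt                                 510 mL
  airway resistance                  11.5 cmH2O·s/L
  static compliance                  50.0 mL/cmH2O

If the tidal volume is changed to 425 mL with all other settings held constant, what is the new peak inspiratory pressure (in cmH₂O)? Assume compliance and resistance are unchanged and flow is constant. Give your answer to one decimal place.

25.5

PIP = Vt/C + R·V̇ + PEEP (constant-flow equation of motion).
Only the elastic term changes: ΔPIP = ΔVt / C = (425 − 510) / 50.0 = -1.7 cmH2O.
Original PIP = 510/50.0 + 11.5×0.8667 + 7 = 27.167 cmH2O; new PIP = 27.167 + (-1.7) = 25.467 cmH2O.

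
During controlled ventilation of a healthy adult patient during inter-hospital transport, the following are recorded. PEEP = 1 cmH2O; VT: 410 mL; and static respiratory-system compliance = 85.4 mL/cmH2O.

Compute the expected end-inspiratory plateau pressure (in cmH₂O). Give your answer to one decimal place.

Pplat = PEEP + Vt / Cstat = 1 + 410 / 85.4 = 1 + 4.801 = 5.801 cmH2O.

5.8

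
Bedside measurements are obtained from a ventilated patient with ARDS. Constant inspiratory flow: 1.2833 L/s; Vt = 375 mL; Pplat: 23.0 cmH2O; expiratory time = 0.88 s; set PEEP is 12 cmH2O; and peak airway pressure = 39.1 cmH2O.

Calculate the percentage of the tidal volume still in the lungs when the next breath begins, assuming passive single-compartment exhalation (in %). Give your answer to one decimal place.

12.8

R = (PIP − Pplat)/V̇ = (39.1 − 23.0) / 1.2833 = 16.1/1.2833 = 12.546 cmH2O·s/L.
C = Vt/(Pplat − PEEP) = 375.0 / (23.0 − 12) = 375.0/11.0 = 34.091 mL/cmH2O.
τ = R × C = 12.546 × 0.03409 L/cmH2O = 0.4277 s.
Fraction remaining at end-expiration = e^(−Te/τ) = e^(−0.88/0.4277) = 0.1278 → 12.78%.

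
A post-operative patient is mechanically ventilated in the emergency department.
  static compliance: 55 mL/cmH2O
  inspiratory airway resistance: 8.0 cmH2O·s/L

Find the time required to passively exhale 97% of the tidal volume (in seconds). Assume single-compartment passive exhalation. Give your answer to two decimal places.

1.54

τ = R × C = 8.0 × 55 mL/cmH2O = 8.0 × 0.055 L/cmH2O = 0.44 s.
Exhaled fraction f = 1 − e^(−t/τ) → t = −τ·ln(1 − f) = −0.44·ln(0.03) = 1.543 s.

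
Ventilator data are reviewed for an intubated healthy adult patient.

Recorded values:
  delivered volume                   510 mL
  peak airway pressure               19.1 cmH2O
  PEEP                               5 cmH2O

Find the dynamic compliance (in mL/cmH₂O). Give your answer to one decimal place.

36.2

Dynamic compliance = Vt / (PIP − PEEP) = 510 / (19.1 − 5) = 510 / 14.1 = 36.17 mL/cmH2O.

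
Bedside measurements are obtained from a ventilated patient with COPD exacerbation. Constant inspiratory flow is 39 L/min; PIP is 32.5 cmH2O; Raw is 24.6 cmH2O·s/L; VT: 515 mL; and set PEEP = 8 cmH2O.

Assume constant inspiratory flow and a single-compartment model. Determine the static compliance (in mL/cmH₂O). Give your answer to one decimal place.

60.5

Flow: 39 L/min ÷ 60 = 0.65 L/s.
Equation of motion (constant flow): PIP = Vt/C + R·V̇ + PEEP.
Vt/C = PIP − R·V̇ − PEEP = 32.5 − 24.6×0.65 − 8 = 32.5 − 15.99 − 8 = 8.51 cmH2O.
C = Vt / 8.51 = 515 / 8.51 = 60.517 mL/cmH2O.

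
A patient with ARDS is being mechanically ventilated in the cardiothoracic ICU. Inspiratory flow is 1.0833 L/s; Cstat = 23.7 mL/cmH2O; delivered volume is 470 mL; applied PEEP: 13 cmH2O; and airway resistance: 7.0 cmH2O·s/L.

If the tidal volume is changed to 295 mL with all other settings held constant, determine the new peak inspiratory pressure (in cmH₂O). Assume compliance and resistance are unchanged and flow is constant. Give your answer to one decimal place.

33.0

PIP = Vt/C + R·V̇ + PEEP (constant-flow equation of motion).
Only the elastic term changes: ΔPIP = ΔVt / C = (295 − 470) / 23.7 = -7.384 cmH2O.
Original PIP = 470/23.7 + 7.0×1.0833 + 13 = 40.414 cmH2O; new PIP = 40.414 + (-7.384) = 33.03 cmH2O.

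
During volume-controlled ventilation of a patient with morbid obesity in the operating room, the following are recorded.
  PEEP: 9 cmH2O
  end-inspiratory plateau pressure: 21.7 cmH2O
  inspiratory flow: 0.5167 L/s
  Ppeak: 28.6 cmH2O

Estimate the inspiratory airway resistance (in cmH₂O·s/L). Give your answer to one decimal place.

13.4

Raw = (PIP − Pplat) / flow = (28.6 − 21.7) / 0.5167 = 6.9 / 0.5167 = 13.354 cmH2O·s/L.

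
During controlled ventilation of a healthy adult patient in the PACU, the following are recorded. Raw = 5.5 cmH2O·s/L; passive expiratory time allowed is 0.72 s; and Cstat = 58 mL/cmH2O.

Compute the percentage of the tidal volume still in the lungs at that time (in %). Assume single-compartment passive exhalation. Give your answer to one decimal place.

10.5

τ = R × C = 5.5 × 58 mL/cmH2O = 5.5 × 0.058 L/cmH2O = 0.319 s.
Passive exhalation: V(t)/V₀ = e^(−t/τ) = e^(−0.72/0.319) = 0.1047.
Fraction remaining = 0.1047 → 10.47%.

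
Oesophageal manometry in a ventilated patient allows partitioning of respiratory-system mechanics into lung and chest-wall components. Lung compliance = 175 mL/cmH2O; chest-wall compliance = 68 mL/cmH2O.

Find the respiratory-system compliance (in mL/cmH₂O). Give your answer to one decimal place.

49.0

Lung and chest wall are elastances in series: 1/Crs = 1/CL + 1/Ccw.
1/Crs = 1/175 + 1/68 = 0.02042.
Crs = 48.972 mL/cmH2O.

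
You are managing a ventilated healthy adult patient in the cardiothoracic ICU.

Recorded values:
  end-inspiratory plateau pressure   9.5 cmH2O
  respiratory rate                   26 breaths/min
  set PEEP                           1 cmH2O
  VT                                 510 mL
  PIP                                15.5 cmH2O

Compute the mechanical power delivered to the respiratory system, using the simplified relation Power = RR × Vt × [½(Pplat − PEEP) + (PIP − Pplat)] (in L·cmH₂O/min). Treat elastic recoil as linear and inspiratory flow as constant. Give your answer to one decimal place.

135.9

Per-breath work = Vt × [½(Pplat−PEEP) + (PIP−Pplat)] = 0.510 × [0.5×8.5 + 6.0] = 0.510 × 10.25 = 5.228 L·cmH2O.
Power = 26 × 5.228 = 135.93 L·cmH2O/min.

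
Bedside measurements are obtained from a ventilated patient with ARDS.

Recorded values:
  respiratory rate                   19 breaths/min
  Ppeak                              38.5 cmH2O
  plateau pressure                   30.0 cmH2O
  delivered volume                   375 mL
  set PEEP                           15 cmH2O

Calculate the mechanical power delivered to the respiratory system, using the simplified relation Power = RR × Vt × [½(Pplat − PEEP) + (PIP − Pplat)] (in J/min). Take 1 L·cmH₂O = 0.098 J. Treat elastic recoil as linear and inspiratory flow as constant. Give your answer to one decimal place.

11.2

Per-breath work = Vt × [½(Pplat−PEEP) + (PIP−Pplat)] = 0.375 × [0.5×15.0 + 8.5] = 0.375 × 16.0 = 6.0 L·cmH2O.
Power = 19 × 6.0 = 114.0 L·cmH2O/min.
× 0.098 J/(L·cmH2O) → 11.172 J/min.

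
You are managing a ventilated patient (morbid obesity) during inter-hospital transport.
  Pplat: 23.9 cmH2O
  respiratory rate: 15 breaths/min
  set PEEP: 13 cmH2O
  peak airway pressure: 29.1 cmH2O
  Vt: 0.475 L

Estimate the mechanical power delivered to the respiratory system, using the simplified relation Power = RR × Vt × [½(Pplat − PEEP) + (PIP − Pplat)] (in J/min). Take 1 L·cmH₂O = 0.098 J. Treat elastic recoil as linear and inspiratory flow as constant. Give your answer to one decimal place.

Per-breath work = Vt × [½(Pplat−PEEP) + (PIP−Pplat)] = 0.475 × [0.5×10.9 + 5.2] = 0.475 × 10.65 = 5.059 L·cmH2O.
Power = 15 × 5.059 = 75.885 L·cmH2O/min.
× 0.098 J/(L·cmH2O) → 7.437 J/min.

7.4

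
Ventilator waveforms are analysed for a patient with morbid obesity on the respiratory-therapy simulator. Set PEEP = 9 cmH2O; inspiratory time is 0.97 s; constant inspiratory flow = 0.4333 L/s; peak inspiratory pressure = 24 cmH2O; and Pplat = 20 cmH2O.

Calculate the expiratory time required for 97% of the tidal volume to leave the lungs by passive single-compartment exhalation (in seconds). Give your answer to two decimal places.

1.24

Vt = flow × Ti = 0.4333 L/s × 0.97 s × 1000 mL/L = 420.3 mL.
R = (PIP − Pplat)/V̇ = (24 − 20) / 0.4333 = 4.0/0.4333 = 9.231 cmH2O·s/L.
C = Vt/(Pplat − PEEP) = 420.3 / (20 − 9) = 420.3/11.0 = 38.209 mL/cmH2O.
τ = R × C = 9.231 × 0.03821 L/cmH2O = 0.3527 s.
t = −τ·ln(1 − 0.97) = −0.3527·ln(0.03) = 1.237 s.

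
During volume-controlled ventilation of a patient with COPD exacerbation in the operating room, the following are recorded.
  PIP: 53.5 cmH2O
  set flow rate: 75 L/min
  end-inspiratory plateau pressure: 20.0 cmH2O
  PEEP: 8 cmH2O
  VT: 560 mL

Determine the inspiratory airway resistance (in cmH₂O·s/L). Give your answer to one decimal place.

26.8

Flow: 75 L/min ÷ 60 = 1.25 L/s.
Raw = (PIP − Pplat) / flow = (53.5 − 20.0) / 1.25 = 33.5 / 1.25 = 26.8 cmH2O·s/L.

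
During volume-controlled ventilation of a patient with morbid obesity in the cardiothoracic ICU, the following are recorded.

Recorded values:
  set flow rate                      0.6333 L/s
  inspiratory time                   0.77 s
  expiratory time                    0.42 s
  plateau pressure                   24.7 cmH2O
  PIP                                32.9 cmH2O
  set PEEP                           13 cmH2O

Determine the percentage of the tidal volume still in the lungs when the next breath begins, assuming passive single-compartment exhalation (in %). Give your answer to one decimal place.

Vt = flow × Ti = 0.6333 L/s × 0.77 s × 1000 mL/L = 487.64 mL.
R = (PIP − Pplat)/V̇ = (32.9 − 24.7) / 0.6333 = 8.2/0.6333 = 12.948 cmH2O·s/L.
C = Vt/(Pplat − PEEP) = 487.64 / (24.7 − 13) = 487.64/11.7 = 41.679 mL/cmH2O.
τ = R × C = 12.948 × 0.04168 L/cmH2O = 0.5397 s.
Fraction remaining at end-expiration = e^(−Te/τ) = e^(−0.42/0.5397) = 0.4592 → 45.92%.

45.9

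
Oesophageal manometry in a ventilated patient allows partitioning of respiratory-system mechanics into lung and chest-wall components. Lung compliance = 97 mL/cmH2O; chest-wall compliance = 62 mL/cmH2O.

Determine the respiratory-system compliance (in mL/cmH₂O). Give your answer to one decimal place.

37.8

Lung and chest wall are elastances in series: 1/Crs = 1/CL + 1/Ccw.
1/Crs = 1/97 + 1/62 = 0.02644.
Crs = 37.821 mL/cmH2O.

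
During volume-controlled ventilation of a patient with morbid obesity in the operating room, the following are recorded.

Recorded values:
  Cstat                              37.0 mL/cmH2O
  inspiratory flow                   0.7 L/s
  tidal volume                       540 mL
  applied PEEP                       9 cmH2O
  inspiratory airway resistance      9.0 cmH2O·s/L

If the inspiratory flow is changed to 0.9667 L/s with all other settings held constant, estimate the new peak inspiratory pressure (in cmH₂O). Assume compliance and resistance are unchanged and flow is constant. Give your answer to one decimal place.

PIP = Vt/C + R·V̇ + PEEP (constant-flow equation of motion).
Only the resistive term changes: ΔPIP = R × ΔV̇ = 9.0 × (0.9667 − 0.7) = 9.0 × 0.2667 = 2.4 cmH2O.
Original PIP = 540/37.0 + 9.0×0.7 + 9 = 29.895 cmH2O; new PIP = 29.895 + (2.4) = 32.295 cmH2O.

32.3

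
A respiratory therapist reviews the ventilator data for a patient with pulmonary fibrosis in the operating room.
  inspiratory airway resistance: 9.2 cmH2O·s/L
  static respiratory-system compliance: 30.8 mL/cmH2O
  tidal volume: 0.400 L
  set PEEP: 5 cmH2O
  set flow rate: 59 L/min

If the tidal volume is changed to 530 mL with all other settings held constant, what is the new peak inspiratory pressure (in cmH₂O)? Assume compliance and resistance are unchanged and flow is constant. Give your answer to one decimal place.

Flow: 59 L/min ÷ 60 = 0.9833 L/s.
PIP = Vt/C + R·V̇ + PEEP (constant-flow equation of motion).
Only the elastic term changes: ΔPIP = ΔVt / C = (530 − 400) / 30.8 = 4.221 cmH2O.
Original PIP = 400/30.8 + 9.2×0.9833 + 5 = 27.033 cmH2O; new PIP = 27.033 + (4.221) = 31.254 cmH2O.

31.3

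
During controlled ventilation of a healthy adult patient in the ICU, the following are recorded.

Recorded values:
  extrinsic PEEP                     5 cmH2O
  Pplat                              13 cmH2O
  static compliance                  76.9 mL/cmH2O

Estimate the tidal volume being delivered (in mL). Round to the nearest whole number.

Vt = Cstat × (Pplat − PEEP) = 76.9 × (13 − 5) = 76.9 × 8.0 = 615.2 mL.

615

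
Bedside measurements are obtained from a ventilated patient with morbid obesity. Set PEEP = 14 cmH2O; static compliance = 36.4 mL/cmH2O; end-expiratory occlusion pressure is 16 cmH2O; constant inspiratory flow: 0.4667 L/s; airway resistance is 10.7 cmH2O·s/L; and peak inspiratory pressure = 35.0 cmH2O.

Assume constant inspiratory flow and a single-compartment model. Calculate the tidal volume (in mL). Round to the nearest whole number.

Total PEEP = 16 cmH2O (set 14 + intrinsic 2); this is the baseline alveolar pressure.
Equation of motion (constant flow): PIP = Vt/C + R·V̇ + PEEP.
Vt/C = PIP − R·V̇ − PEEP = 35.0 − 4.994 − 16 = 14.006 cmH2O.
Vt = C × 14.006 = 36.4 × 14.006 = 509.82 mL.

510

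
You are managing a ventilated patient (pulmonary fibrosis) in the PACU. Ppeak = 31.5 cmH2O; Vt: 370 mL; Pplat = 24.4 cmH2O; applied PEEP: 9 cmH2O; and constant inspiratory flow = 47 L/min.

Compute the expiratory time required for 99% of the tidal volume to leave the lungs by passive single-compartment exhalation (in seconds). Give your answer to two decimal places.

Flow: 47 L/min ÷ 60 = 0.7833 L/s.
R = (PIP − Pplat)/V̇ = (31.5 − 24.4) / 0.7833 = 7.1/0.7833 = 9.064 cmH2O·s/L.
C = Vt/(Pplat − PEEP) = 370.0 / (24.4 − 9) = 370.0/15.4 = 24.026 mL/cmH2O.
τ = R × C = 9.064 × 0.02403 L/cmH2O = 0.2178 s.
t = −τ·ln(1 − 0.99) = −0.2178·ln(0.01) = 1.003 s.

1.00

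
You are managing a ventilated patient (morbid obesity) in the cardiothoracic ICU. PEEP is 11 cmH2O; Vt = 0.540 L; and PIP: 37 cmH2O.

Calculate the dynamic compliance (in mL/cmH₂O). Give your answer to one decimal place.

Dynamic compliance = Vt / (PIP − PEEP) = 540 / (37 − 11) = 540 / 26.0 = 20.769 mL/cmH2O.

20.8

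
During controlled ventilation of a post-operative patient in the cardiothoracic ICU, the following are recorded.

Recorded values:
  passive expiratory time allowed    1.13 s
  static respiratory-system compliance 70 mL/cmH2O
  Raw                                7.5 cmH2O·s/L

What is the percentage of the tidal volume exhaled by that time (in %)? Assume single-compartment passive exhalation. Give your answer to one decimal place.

τ = R × C = 7.5 × 70 mL/cmH2O = 7.5 × 0.070 L/cmH2O = 0.525 s.
Passive exhalation: V(t)/V₀ = e^(−t/τ) = e^(−1.13/0.525) = 0.1162.
Fraction exhaled = 1 − 0.1162 = 0.8838 → 88.38%.

88.4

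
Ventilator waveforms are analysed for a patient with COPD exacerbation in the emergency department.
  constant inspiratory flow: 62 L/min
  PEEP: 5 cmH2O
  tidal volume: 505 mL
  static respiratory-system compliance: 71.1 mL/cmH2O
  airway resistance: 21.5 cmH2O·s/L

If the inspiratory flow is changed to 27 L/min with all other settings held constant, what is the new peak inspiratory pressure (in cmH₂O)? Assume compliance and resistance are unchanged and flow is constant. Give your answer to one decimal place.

Flow: 62 L/min ÷ 60 = 1.0333 L/s.
New flow: 27 L/min ÷ 60 = 0.45 L/s.
PIP = Vt/C + R·V̇ + PEEP (constant-flow equation of motion).
Only the resistive term changes: ΔPIP = R × ΔV̇ = 21.5 × (0.45 − 1.0333) = 21.5 × -0.5833 = -12.541 cmH2O.
Original PIP = 505/71.1 + 21.5×1.0333 + 5 = 34.319 cmH2O; new PIP = 34.319 + (-12.541) = 21.778 cmH2O.

21.8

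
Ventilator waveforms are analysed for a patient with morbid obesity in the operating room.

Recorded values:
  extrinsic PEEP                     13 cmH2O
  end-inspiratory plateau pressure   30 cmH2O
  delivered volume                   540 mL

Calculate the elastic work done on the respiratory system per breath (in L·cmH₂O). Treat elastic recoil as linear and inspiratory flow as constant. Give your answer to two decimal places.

Elastic work ≈ ½ × (Pplat − PEEP) × Vt = 0.5 × (30 − 13) × 0.540 L = 0.5 × 17.0 × 0.540 = 4.59 L·cmH2O.

4.59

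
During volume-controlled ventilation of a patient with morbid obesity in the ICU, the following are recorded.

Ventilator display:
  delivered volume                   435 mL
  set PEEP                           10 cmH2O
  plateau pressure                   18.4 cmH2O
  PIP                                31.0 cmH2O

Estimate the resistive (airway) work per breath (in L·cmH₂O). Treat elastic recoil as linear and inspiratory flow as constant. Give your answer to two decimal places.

5.48

With constant inspiratory flow the resistive pressure is constant at PIP − Pplat = 31.0 − 18.4 = 12.6 cmH2O, so resistive work = 12.6 × 0.435 = 5.481 L·cmH2O.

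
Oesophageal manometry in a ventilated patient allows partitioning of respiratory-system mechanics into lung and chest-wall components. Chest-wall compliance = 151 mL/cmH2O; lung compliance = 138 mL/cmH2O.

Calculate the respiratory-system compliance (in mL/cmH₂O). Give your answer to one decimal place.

72.1

Lung and chest wall are elastances in series: 1/Crs = 1/CL + 1/Ccw.
1/Crs = 1/138 + 1/151 = 0.01387.
Crs = 72.098 mL/cmH2O.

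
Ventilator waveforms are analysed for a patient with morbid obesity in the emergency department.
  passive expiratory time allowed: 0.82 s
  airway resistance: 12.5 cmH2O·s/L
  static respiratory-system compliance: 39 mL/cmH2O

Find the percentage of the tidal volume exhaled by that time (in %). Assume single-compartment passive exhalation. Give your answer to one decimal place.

81.4

τ = R × C = 12.5 × 39 mL/cmH2O = 12.5 × 0.039 L/cmH2O = 0.4875 s.
Passive exhalation: V(t)/V₀ = e^(−t/τ) = e^(−0.82/0.4875) = 0.186.
Fraction exhaled = 1 − 0.186 = 0.814 → 81.4%.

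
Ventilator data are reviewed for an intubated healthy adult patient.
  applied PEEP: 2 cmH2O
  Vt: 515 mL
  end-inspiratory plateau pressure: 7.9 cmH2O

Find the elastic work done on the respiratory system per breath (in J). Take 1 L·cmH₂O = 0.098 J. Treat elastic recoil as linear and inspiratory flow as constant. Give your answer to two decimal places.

0.15

Elastic work ≈ ½ × (Pplat − PEEP) × Vt = 0.5 × (7.9 − 2) × 0.515 L = 0.5 × 5.9 × 0.515 = 1.519 L·cmH2O.
× 0.098 J/(L·cmH2O) → 0.1489 J.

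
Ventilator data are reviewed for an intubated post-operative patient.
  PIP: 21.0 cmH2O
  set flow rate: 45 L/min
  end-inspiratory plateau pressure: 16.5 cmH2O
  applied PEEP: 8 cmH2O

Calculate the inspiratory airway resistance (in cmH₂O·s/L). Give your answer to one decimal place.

Flow: 45 L/min ÷ 60 = 0.75 L/s.
Raw = (PIP − Pplat) / flow = (21.0 − 16.5) / 0.75 = 4.5 / 0.75 = 6.0 cmH2O·s/L.

6.0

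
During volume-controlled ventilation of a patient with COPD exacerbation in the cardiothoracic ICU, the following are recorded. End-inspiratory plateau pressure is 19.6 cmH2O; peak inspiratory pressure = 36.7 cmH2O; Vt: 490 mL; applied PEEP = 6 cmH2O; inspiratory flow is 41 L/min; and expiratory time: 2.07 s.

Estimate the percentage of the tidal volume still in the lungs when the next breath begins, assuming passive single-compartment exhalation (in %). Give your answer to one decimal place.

Flow: 41 L/min ÷ 60 = 0.6833 L/s.
R = (PIP − Pplat)/V̇ = (36.7 − 19.6) / 0.6833 = 17.1/0.6833 = 25.026 cmH2O·s/L.
C = Vt/(Pplat − PEEP) = 490.0 / (19.6 − 6) = 490.0/13.6 = 36.029 mL/cmH2O.
τ = R × C = 25.026 × 0.03603 L/cmH2O = 0.9017 s.
Fraction remaining at end-expiration = e^(−Te/τ) = e^(−2.07/0.9017) = 0.1007 → 10.07%.

10.1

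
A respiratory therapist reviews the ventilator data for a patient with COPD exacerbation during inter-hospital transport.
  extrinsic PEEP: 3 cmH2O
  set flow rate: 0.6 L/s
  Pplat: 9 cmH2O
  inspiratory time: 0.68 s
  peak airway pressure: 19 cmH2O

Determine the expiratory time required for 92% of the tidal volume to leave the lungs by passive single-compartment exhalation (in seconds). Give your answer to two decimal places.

2.86

Vt = flow × Ti = 0.6 L/s × 0.68 s × 1000 mL/L = 408.0 mL.
R = (PIP − Pplat)/V̇ = (19 − 9) / 0.6 = 10.0/0.6 = 16.667 cmH2O·s/L.
C = Vt/(Pplat − PEEP) = 408.0 / (9 − 3) = 408.0/6.0 = 68.0 mL/cmH2O.
τ = R × C = 16.667 × 0.068 L/cmH2O = 1.133 s.
t = −τ·ln(1 − 0.92) = −1.133·ln(0.08) = 2.862 s.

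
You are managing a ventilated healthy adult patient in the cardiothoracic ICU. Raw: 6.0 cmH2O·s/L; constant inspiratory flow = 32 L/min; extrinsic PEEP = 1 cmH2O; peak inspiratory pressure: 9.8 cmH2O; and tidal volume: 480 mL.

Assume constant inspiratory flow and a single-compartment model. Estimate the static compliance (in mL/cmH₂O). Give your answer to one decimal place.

85.7

Flow: 32 L/min ÷ 60 = 0.5333 L/s.
Equation of motion (constant flow): PIP = Vt/C + R·V̇ + PEEP.
Vt/C = PIP − R·V̇ − PEEP = 9.8 − 6.0×0.5333 − 1 = 9.8 − 3.2 − 1 = 5.6 cmH2O.
C = Vt / 5.6 = 480 / 5.6 = 85.714 mL/cmH2O.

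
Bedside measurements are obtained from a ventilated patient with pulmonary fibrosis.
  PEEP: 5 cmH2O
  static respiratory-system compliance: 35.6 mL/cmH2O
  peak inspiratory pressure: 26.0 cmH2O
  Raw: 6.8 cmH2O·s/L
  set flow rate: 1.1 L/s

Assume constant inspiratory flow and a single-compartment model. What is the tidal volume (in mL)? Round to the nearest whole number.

481

Equation of motion (constant flow): PIP = Vt/C + R·V̇ + PEEP.
Vt/C = PIP − R·V̇ − PEEP = 26.0 − 7.48 − 5 = 13.52 cmH2O.
Vt = C × 13.52 = 35.6 × 13.52 = 481.31 mL.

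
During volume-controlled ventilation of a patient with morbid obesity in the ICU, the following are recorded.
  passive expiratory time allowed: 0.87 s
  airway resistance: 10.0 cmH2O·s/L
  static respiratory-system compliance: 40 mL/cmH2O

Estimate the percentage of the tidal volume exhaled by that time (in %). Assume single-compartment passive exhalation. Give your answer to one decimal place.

τ = R × C = 10.0 × 40 mL/cmH2O = 10.0 × 0.040 L/cmH2O = 0.4 s.
Passive exhalation: V(t)/V₀ = e^(−t/τ) = e^(−0.87/0.4) = 0.1136.
Fraction exhaled = 1 − 0.1136 = 0.8864 → 88.64%.

88.6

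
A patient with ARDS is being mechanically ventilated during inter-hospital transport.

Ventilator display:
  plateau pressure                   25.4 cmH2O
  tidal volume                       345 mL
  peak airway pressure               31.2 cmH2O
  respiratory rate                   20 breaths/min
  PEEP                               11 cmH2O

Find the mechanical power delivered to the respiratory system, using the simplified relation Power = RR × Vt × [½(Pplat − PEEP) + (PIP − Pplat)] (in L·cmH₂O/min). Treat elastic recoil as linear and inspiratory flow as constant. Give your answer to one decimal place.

89.7

Per-breath work = Vt × [½(Pplat−PEEP) + (PIP−Pplat)] = 0.345 × [0.5×14.4 + 5.8] = 0.345 × 13.0 = 4.485 L·cmH2O.
Power = 20 × 4.485 = 89.7 L·cmH2O/min.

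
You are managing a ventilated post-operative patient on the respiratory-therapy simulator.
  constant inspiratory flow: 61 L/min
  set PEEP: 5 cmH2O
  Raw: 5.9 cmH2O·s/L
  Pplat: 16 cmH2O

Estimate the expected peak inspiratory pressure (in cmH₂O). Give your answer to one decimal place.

Flow: 61 L/min ÷ 60 = 1.0167 L/s.
PIP = Pplat + Raw × flow = 16 + 5.9 × 1.0167 = 16 + 5.999 = 21.999 cmH2O.

22.0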